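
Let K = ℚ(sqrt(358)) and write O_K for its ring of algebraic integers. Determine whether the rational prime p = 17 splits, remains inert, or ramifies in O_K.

358 mod 4 = 2, hence disc K = 4·358 = 1432 and O_K = ℤ[√358].
disc(K) = 1432 is not divisible by 17; 17 is unramified.
(358/17) = 1^8 mod 17 = 1, giving Legendre symbol 1.
Legendre symbol 1 ⇒ 17 is split.

split — (17) = 𝔭₁𝔭₂ with 𝔭₁ ≠ 𝔭₂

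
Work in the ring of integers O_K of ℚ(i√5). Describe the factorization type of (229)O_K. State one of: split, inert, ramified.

p splits

d = -5 ≡ 3 (mod 4), so O_K = ℤ[√-5] and disc(K) = 4d = -20.
Since gcd(229, -20) = 1 the prime 229 does not ramify.
(-5/229) = 224^114 mod 229 = 1, giving Legendre symbol 1.
d is a quadratic residue mod p, hence 229 splits in O_K.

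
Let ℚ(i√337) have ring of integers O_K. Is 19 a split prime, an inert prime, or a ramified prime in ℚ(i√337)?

19 splits in O_K

d = -337 ≡ 3 (mod 4), so O_K = ℤ[√-337] and disc(K) = 4d = -1348.
19 ∤ -1348, so 19 is unramified.
Compute (-337/19) via Euler: 5^((19-1)/2) mod 19 = 1, so (-337/19) = 1.
(-337/19) = 1, so 19 splits.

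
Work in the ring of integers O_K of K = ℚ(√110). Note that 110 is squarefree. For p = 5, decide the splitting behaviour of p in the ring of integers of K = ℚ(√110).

110 mod 4 = 2, hence disc K = 4·110 = 440 and O_K = ℤ[√110].
disc(K) = 440 = 5·88, so p = 5 is ramified.

ramified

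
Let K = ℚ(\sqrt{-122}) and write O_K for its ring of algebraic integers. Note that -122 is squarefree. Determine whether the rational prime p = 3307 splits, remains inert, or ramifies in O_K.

-122 mod 4 = 2, hence disc K = 4·(-122) = -488 and O_K = ℤ[√-122].
Since gcd(3307, -488) = 1 the prime 3307 does not ramify.
Compute (-122/3307) via Euler: 3185^((3307-1)/2) mod 3307 = 1, so (-122/3307) = 1.
(-122/3307) = 1, so 3307 splits.

splits completely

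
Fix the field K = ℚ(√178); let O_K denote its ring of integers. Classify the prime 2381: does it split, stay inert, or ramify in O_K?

d = 178 ≡ 2 (mod 4), so O_K = ℤ[√178] and disc(K) = 4d = 712.
Since gcd(2381, 712) = 1 the prime 2381 does not ramify.
Euler's criterion: 178^1190 mod 2381 = 2380. Thus (178|2381) = -1.
d is a non-residue mod p, hence 2381 remains inert in O_K.

2381 remains inert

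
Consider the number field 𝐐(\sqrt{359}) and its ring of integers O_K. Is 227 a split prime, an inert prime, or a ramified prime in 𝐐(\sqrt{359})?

227 splits in O_K

359 mod 4 = 3, hence disc K = 4·359 = 1436 and O_K = ℤ[√359].
227 ∤ 1436, so 227 is unramified.
Legendre symbol by Euler's criterion: (359/227) ≡ 359^113 ≡ 1 (mod 227), i.e. (359/227) = 1.
Legendre symbol 1 ⇒ 227 is split.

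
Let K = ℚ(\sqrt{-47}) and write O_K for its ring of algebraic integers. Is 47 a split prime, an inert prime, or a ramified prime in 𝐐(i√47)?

ramified — (47) = 𝔭²

-47 mod 4 = 1, hence disc K = -47 and O_K = ℤ[(1+√-47)/2].
disc(K) = -47 = 47·(-1), so p = 47 is ramified.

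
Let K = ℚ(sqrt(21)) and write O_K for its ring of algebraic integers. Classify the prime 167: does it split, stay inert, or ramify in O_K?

p splits

21 mod 4 = 1, hence disc K = 21 and O_K = ℤ[(1+√21)/2].
167 ∤ 21, so 167 is unramified.
(21/167) = 21^83 mod 167 = 1, giving Legendre symbol 1.
(21/167) = 1, so 167 splits.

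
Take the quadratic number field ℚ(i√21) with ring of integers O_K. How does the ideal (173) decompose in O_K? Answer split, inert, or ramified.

-21 mod 4 = 3, hence disc K = 4·(-21) = -84 and O_K = ℤ[√-21].
disc(K) = -84 is not divisible by 173; 173 is unramified.
Compute (-21/173) via Euler: 152^((173-1)/2) mod 173 = 1, so (-21/173) = 1.
(-21/173) = 1, so 173 splits.

p splits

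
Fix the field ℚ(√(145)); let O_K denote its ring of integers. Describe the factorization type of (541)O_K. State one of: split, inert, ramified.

inert

Since 145 ≡ 1 mod 4, the ring of integers is ℤ[(1+√145)/2] with discriminant 145.
541 ∤ 145, so 541 is unramified.
Compute (145/541) via Euler: 145^((541-1)/2) mod 541 = 540, so (145/541) = -1.
Legendre symbol -1 ⇒ 541 is inert.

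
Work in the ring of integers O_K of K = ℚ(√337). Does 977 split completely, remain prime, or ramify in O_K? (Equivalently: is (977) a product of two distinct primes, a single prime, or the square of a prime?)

d = 337 ≡ 1 (mod 4), so O_K = ℤ[(1+√337)/2] and disc(K) = d = 337.
disc(K) = 337 is not divisible by 977; 977 is unramified.
Compute (337/977) via Euler: 337^((977-1)/2) mod 977 = 976, so (337/977) = -1.
(337/977) = -1, so 977 is inert.

remains prime (inert)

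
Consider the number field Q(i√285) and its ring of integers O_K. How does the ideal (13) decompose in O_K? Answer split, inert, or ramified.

13 splits in O_K

Since -285 ≢ 1 mod 4, the ring of integers is ℤ[√-285] with discriminant 4·(-285) = -1140.
Since gcd(13, -1140) = 1 the prime 13 does not ramify.
Euler's criterion: (-285)^6 mod 13 = 1. Thus (-285|13) = 1.
d is a quadratic residue mod p, hence 13 splits in O_K.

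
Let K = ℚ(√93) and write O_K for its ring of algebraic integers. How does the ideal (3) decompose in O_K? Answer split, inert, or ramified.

d = 93 ≡ 1 (mod 4), so O_K = ℤ[(1+√93)/2] and disc(K) = d = 93.
3 divides disc(K) = 93, so 3 ramifies.

3 is ramified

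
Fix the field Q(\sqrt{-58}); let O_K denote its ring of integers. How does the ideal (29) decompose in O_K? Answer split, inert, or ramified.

d = -58 ≡ 2 (mod 4), so O_K = ℤ[√-58] and disc(K) = 4d = -232.
disc(K) = -232 = 29·(-8), so p = 29 is ramified.

ramified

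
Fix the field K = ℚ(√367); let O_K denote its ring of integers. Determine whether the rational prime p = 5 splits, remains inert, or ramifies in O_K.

remains prime (inert)

367 mod 4 = 3, hence disc K = 4·367 = 1468 and O_K = ℤ[√367].
5 ∤ 1468, so 5 is unramified.
(367/5) = 2^2 mod 5 = 4, giving Legendre symbol -1.
(367/5) = -1, so 5 is inert.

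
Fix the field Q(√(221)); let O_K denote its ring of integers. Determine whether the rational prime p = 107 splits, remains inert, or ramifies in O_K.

d = 221 ≡ 1 (mod 4), so O_K = ℤ[(1+√221)/2] and disc(K) = d = 221.
107 ∤ 221, so 107 is unramified.
Legendre symbol by Euler's criterion: (221/107) ≡ 221^53 ≡ 106 (mod 107), i.e. (221/107) = -1.
Legendre symbol -1 ⇒ 107 is inert.

p is inert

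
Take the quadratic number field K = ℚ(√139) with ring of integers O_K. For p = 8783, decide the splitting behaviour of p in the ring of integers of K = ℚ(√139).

Since 139 ≢ 1 mod 4, the ring of integers is ℤ[√139] with discriminant 4·139 = 556.
Since gcd(8783, 556) = 1 the prime 8783 does not ramify.
Legendre symbol by Euler's criterion: (139/8783) ≡ 139^4391 ≡ 1 (mod 8783), i.e. (139/8783) = 1.
d is a quadratic residue mod p, hence 8783 splits in O_K.

split — (8783) = 𝔭₁𝔭₂ with 𝔭₁ ≠ 𝔭₂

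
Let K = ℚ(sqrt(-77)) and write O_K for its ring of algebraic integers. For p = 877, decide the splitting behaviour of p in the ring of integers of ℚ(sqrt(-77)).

inert

Since -77 ≢ 1 mod 4, the ring of integers is ℤ[√-77] with discriminant 4·(-77) = -308.
877 ∤ -308, so 877 is unramified.
Compute (-77/877) via Euler: 800^((877-1)/2) mod 877 = 876, so (-77/877) = -1.
Legendre symbol -1 ⇒ 877 is inert.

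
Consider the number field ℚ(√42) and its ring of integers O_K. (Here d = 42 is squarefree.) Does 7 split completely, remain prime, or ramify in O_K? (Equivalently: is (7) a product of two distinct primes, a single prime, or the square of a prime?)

42 mod 4 = 2, hence disc K = 4·42 = 168 and O_K = ℤ[√42].
Ramification test: 7 | 168. The prime 7 ramifies in K.

ramifies in O_K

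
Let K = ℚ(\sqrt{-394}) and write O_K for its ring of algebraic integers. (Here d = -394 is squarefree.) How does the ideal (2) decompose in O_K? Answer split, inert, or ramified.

ramified

d = -394 ≡ 2 (mod 4), so O_K = ℤ[√-394] and disc(K) = 4d = -1576.
2 divides disc(K) = -1576, so 2 ramifies.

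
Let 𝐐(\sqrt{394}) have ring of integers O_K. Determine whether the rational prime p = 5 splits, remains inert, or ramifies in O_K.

split

Since 394 ≢ 1 mod 4, the ring of integers is ℤ[√394] with discriminant 4·394 = 1576.
5 ∤ 1576, so 5 is unramified.
(394/5) = 4^2 mod 5 = 1, giving Legendre symbol 1.
(394/5) = 1, so 5 splits.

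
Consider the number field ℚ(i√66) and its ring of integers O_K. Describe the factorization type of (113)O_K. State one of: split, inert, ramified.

p is inert

Since -66 ≢ 1 mod 4, the ring of integers is ℤ[√-66] with discriminant 4·(-66) = -264.
Since gcd(113, -264) = 1 the prime 113 does not ramify.
Compute (-66/113) via Euler: 47^((113-1)/2) mod 113 = 112, so (-66/113) = -1.
Legendre symbol -1 ⇒ 113 is inert.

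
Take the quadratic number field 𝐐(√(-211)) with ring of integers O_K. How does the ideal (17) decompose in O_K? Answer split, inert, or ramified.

d = -211 ≡ 1 (mod 4), so O_K = ℤ[(1+√-211)/2] and disc(K) = d = -211.
Since gcd(17, -211) = 1 the prime 17 does not ramify.
Legendre symbol by Euler's criterion: (-211/17) ≡ (-211)^8 ≡ 16 (mod 17), i.e. (-211/17) = -1.
(-211/17) = -1, so 17 is inert.

inert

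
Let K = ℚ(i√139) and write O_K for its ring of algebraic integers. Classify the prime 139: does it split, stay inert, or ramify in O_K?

ramified

d = -139 ≡ 1 (mod 4), so O_K = ℤ[(1+√-139)/2] and disc(K) = d = -139.
Ramification test: 139 | -139. The prime 139 ramifies in K.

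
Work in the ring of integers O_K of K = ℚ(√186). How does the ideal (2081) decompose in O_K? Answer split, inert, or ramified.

inert — (2081) stays prime in O_K

Since 186 ≢ 1 mod 4, the ring of integers is ℤ[√186] with discriminant 4·186 = 744.
Since gcd(2081, 744) = 1 the prime 2081 does not ramify.
Euler's criterion: 186^1040 mod 2081 = 2080. Thus (186|2081) = -1.
d is a non-residue mod p, hence 2081 remains inert in O_K.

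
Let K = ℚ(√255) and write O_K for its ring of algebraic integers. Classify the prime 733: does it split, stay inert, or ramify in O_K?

733 remains inert

255 mod 4 = 3, hence disc K = 4·255 = 1020 and O_K = ℤ[√255].
disc(K) = 1020 is not divisible by 733; 733 is unramified.
Compute (255/733) via Euler: 255^((733-1)/2) mod 733 = 732, so (255/733) = -1.
Legendre symbol -1 ⇒ 733 is inert.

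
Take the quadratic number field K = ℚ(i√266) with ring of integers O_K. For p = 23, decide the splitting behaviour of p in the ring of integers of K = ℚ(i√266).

inert — (23) stays prime in O_K

d = -266 ≡ 2 (mod 4), so O_K = ℤ[√-266] and disc(K) = 4d = -1064.
disc(K) = -1064 is not divisible by 23; 23 is unramified.
Legendre symbol by Euler's criterion: (-266/23) ≡ (-266)^11 ≡ 22 (mod 23), i.e. (-266/23) = -1.
d is a non-residue mod p, hence 23 remains inert in O_K.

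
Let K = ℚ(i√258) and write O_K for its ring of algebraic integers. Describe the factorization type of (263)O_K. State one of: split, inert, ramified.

remains prime (inert)

d = -258 ≡ 2 (mod 4), so O_K = ℤ[√-258] and disc(K) = 4d = -1032.
263 ∤ -1032, so 263 is unramified.
Euler's criterion: (-258)^131 mod 263 = 262. Thus (-258|263) = -1.
d is a non-residue mod p, hence 263 remains inert in O_K.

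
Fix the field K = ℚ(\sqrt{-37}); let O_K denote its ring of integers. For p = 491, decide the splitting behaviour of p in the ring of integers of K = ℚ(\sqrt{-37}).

inert

Since -37 ≢ 1 mod 4, the ring of integers is ℤ[√-37] with discriminant 4·(-37) = -148.
Since gcd(491, -148) = 1 the prime 491 does not ramify.
Compute (-37/491) via Euler: 454^((491-1)/2) mod 491 = 490, so (-37/491) = -1.
d is a non-residue mod p, hence 491 remains inert in O_K.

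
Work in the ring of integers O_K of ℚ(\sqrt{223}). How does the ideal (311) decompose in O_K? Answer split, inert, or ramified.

Since 223 ≢ 1 mod 4, the ring of integers is ℤ[√223] with discriminant 4·223 = 892.
disc(K) = 892 is not divisible by 311; 311 is unramified.
Euler's criterion: 223^155 mod 311 = 1. Thus (223|311) = 1.
Legendre symbol 1 ⇒ 311 is split.

split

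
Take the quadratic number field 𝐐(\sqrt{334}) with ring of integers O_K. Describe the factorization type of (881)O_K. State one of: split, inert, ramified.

inert

334 mod 4 = 2, hence disc K = 4·334 = 1336 and O_K = ℤ[√334].
881 ∤ 1336, so 881 is unramified.
Compute (334/881) via Euler: 334^((881-1)/2) mod 881 = 880, so (334/881) = -1.
d is a non-residue mod p, hence 881 remains inert in O_K.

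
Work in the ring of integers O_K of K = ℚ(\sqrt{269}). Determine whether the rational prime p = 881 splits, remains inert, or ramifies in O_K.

inert — (881) stays prime in O_K

Since 269 ≡ 1 mod 4, the ring of integers is ℤ[(1+√269)/2] with discriminant 269.
881 ∤ 269, so 881 is unramified.
Legendre symbol by Euler's criterion: (269/881) ≡ 269^440 ≡ 880 (mod 881), i.e. (269/881) = -1.
Legendre symbol -1 ⇒ 881 is inert.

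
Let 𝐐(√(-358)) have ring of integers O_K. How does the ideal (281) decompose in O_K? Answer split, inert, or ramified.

-358 mod 4 = 2, hence disc K = 4·(-358) = -1432 and O_K = ℤ[√-358].
disc(K) = -1432 is not divisible by 281; 281 is unramified.
(-358/281) = 204^140 mod 281 = 280, giving Legendre symbol -1.
Legendre symbol -1 ⇒ 281 is inert.

inert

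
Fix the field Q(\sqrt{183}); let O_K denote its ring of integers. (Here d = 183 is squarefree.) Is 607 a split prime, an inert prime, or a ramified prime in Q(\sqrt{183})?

inert — (607) stays prime in O_K

Since 183 ≢ 1 mod 4, the ring of integers is ℤ[√183] with discriminant 4·183 = 732.
Since gcd(607, 732) = 1 the prime 607 does not ramify.
Legendre symbol by Euler's criterion: (183/607) ≡ 183^303 ≡ 606 (mod 607), i.e. (183/607) = -1.
(183/607) = -1, so 607 is inert.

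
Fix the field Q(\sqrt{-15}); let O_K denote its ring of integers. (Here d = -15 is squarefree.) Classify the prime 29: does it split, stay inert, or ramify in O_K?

inert

d = -15 ≡ 1 (mod 4), so O_K = ℤ[(1+√-15)/2] and disc(K) = d = -15.
29 ∤ -15, so 29 is unramified.
(-15/29) = 14^14 mod 29 = 28, giving Legendre symbol -1.
(-15/29) = -1, so 29 is inert.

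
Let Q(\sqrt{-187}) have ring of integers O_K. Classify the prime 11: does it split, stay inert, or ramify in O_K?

Since -187 ≡ 1 mod 4, the ring of integers is ℤ[(1+√-187)/2] with discriminant -187.
Ramification test: 11 | -187. The prime 11 ramifies in K.

ramified — (11) = 𝔭²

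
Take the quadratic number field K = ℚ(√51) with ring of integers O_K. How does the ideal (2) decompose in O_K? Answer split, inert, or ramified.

Since 51 ≢ 1 mod 4, the ring of integers is ℤ[√51] with discriminant 4·51 = 204.
Ramification test: 2 | 204. The prime 2 ramifies in K.

ramified — (2) = 𝔭²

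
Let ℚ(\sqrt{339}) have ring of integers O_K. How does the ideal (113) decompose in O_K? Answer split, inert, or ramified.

ramifies in O_K

Since 339 ≢ 1 mod 4, the ring of integers is ℤ[√339] with discriminant 4·339 = 1356.
113 divides disc(K) = 1356, so 113 ramifies.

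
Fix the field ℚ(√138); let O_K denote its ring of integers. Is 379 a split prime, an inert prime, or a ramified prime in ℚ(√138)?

d = 138 ≡ 2 (mod 4), so O_K = ℤ[√138] and disc(K) = 4d = 552.
disc(K) = 552 is not divisible by 379; 379 is unramified.
Euler's criterion: 138^189 mod 379 = 1. Thus (138|379) = 1.
Legendre symbol 1 ⇒ 379 is split.

379 splits in O_K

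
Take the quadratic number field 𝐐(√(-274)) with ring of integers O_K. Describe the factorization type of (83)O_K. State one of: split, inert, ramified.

-274 mod 4 = 2, hence disc K = 4·(-274) = -1096 and O_K = ℤ[√-274].
Since gcd(83, -1096) = 1 the prime 83 does not ramify.
Compute (-274/83) via Euler: 58^((83-1)/2) mod 83 = 82, so (-274/83) = -1.
(-274/83) = -1, so 83 is inert.

83 remains inert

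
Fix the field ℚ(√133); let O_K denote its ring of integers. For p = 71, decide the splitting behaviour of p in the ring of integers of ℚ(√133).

inert — (71) stays prime in O_K

Since 133 ≡ 1 mod 4, the ring of integers is ℤ[(1+√133)/2] with discriminant 133.
71 ∤ 133, so 71 is unramified.
Euler's criterion: 133^35 mod 71 = 70. Thus (133|71) = -1.
Legendre symbol -1 ⇒ 71 is inert.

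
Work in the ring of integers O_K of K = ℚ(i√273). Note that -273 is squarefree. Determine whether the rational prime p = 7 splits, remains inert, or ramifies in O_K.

ramified — (7) = 𝔭²

d = -273 ≡ 3 (mod 4), so O_K = ℤ[√-273] and disc(K) = 4d = -1092.
Ramification test: 7 | -1092. The prime 7 ramifies in K.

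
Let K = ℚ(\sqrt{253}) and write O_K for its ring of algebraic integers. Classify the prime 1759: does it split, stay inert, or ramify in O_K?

split

253 mod 4 = 1, hence disc K = 253 and O_K = ℤ[(1+√253)/2].
disc(K) = 253 is not divisible by 1759; 1759 is unramified.
Legendre symbol by Euler's criterion: (253/1759) ≡ 253^879 ≡ 1 (mod 1759), i.e. (253/1759) = 1.
Legendre symbol 1 ⇒ 1759 is split.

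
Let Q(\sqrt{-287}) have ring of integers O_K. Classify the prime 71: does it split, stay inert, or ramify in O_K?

Since -287 ≡ 1 mod 4, the ring of integers is ℤ[(1+√-287)/2] with discriminant -287.
Since gcd(71, -287) = 1 the prime 71 does not ramify.
(-287/71) = 68^35 mod 71 = 70, giving Legendre symbol -1.
d is a non-residue mod p, hence 71 remains inert in O_K.

p is inert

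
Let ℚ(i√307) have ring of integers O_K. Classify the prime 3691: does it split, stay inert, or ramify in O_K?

p splits

d = -307 ≡ 1 (mod 4), so O_K = ℤ[(1+√-307)/2] and disc(K) = d = -307.
Since gcd(3691, -307) = 1 the prime 3691 does not ramify.
Legendre symbol by Euler's criterion: (-307/3691) ≡ (-307)^1845 ≡ 1 (mod 3691), i.e. (-307/3691) = 1.
(-307/3691) = 1, so 3691 splits.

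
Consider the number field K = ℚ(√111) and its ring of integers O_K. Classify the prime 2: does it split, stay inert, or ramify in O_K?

d = 111 ≡ 3 (mod 4), so O_K = ℤ[√111] and disc(K) = 4d = 444.
2 divides disc(K) = 444, so 2 ramifies.

ramifies in O_K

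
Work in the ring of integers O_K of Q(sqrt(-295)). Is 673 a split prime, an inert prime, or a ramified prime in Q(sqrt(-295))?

p splits

d = -295 ≡ 1 (mod 4), so O_K = ℤ[(1+√-295)/2] and disc(K) = d = -295.
disc(K) = -295 is not divisible by 673; 673 is unramified.
(-295/673) = 378^336 mod 673 = 1, giving Legendre symbol 1.
d is a quadratic residue mod p, hence 673 splits in O_K.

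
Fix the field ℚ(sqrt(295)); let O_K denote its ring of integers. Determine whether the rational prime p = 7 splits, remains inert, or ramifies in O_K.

split — (7) = 𝔭₁𝔭₂ with 𝔭₁ ≠ 𝔭₂

Since 295 ≢ 1 mod 4, the ring of integers is ℤ[√295] with discriminant 4·295 = 1180.
disc(K) = 1180 is not divisible by 7; 7 is unramified.
(295/7) = 1^3 mod 7 = 1, giving Legendre symbol 1.
(295/7) = 1, so 7 splits.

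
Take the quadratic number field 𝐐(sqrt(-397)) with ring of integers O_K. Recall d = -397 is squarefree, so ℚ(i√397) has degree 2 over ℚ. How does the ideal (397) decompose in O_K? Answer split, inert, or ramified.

ramifies in O_K

Since -397 ≢ 1 mod 4, the ring of integers is ℤ[√-397] with discriminant 4·(-397) = -1588.
Ramification test: 397 | -1588. The prime 397 ramifies in K.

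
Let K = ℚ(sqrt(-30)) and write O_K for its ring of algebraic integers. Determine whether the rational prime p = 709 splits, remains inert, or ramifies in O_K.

-30 mod 4 = 2, hence disc K = 4·(-30) = -120 and O_K = ℤ[√-30].
709 ∤ -120, so 709 is unramified.
Compute (-30/709) via Euler: 679^((709-1)/2) mod 709 = 708, so (-30/709) = -1.
d is a non-residue mod p, hence 709 remains inert in O_K.

remains prime (inert)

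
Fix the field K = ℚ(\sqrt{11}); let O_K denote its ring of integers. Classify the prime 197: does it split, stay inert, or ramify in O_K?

Since 11 ≢ 1 mod 4, the ring of integers is ℤ[√11] with discriminant 4·11 = 44.
Since gcd(197, 44) = 1 the prime 197 does not ramify.
(11/197) = 11^98 mod 197 = 196, giving Legendre symbol -1.
(11/197) = -1, so 197 is inert.

p is inert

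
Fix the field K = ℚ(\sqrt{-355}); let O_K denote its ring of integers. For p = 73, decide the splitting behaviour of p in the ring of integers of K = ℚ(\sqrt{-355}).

-355 mod 4 = 1, hence disc K = -355 and O_K = ℤ[(1+√-355)/2].
73 ∤ -355, so 73 is unramified.
Compute (-355/73) via Euler: 10^((73-1)/2) mod 73 = 72, so (-355/73) = -1.
d is a non-residue mod p, hence 73 remains inert in O_K.

inert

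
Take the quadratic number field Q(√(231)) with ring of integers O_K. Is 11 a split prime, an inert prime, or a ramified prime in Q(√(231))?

d = 231 ≡ 3 (mod 4), so O_K = ℤ[√231] and disc(K) = 4d = 924.
Ramification test: 11 | 924. The prime 11 ramifies in K.

ramifies in O_K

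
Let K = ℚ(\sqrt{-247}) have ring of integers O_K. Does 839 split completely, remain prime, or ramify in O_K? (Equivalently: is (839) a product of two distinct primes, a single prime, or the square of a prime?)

splits completely

d = -247 ≡ 1 (mod 4), so O_K = ℤ[(1+√-247)/2] and disc(K) = d = -247.
Since gcd(839, -247) = 1 the prime 839 does not ramify.
(-247/839) = 592^419 mod 839 = 1, giving Legendre symbol 1.
d is a quadratic residue mod p, hence 839 splits in O_K.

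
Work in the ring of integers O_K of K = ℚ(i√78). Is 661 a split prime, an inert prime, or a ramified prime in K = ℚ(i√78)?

split

-78 mod 4 = 2, hence disc K = 4·(-78) = -312 and O_K = ℤ[√-78].
disc(K) = -312 is not divisible by 661; 661 is unramified.
(-78/661) = 583^330 mod 661 = 1, giving Legendre symbol 1.
Legendre symbol 1 ⇒ 661 is split.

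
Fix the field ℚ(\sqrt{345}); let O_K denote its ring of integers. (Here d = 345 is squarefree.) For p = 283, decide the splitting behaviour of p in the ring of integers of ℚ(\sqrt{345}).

d = 345 ≡ 1 (mod 4), so O_K = ℤ[(1+√345)/2] and disc(K) = d = 345.
disc(K) = 345 is not divisible by 283; 283 is unramified.
(345/283) = 62^141 mod 283 = 1, giving Legendre symbol 1.
d is a quadratic residue mod p, hence 283 splits in O_K.

split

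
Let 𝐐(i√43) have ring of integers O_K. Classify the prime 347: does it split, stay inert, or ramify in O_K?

Since -43 ≡ 1 mod 4, the ring of integers is ℤ[(1+√-43)/2] with discriminant -43.
347 ∤ -43, so 347 is unramified.
Euler's criterion: (-43)^173 mod 347 = 346. Thus (-43|347) = -1.
Legendre symbol -1 ⇒ 347 is inert.

remains prime (inert)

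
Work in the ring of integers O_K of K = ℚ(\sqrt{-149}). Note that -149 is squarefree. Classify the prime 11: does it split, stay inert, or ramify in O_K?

Since -149 ≢ 1 mod 4, the ring of integers is ℤ[√-149] with discriminant 4·(-149) = -596.
Since gcd(11, -596) = 1 the prime 11 does not ramify.
Euler's criterion: (-149)^5 mod 11 = 1. Thus (-149|11) = 1.
(-149/11) = 1, so 11 splits.

splits completely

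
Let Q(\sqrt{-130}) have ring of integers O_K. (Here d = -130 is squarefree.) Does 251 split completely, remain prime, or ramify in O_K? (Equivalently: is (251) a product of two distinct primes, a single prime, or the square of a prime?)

split

-130 mod 4 = 2, hence disc K = 4·(-130) = -520 and O_K = ℤ[√-130].
disc(K) = -520 is not divisible by 251; 251 is unramified.
Legendre symbol by Euler's criterion: (-130/251) ≡ (-130)^125 ≡ 1 (mod 251), i.e. (-130/251) = 1.
Legendre symbol 1 ⇒ 251 is split.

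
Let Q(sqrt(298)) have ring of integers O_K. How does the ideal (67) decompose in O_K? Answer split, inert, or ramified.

p is inert

Since 298 ≢ 1 mod 4, the ring of integers is ℤ[√298] with discriminant 4·298 = 1192.
disc(K) = 1192 is not divisible by 67; 67 is unramified.
(298/67) = 30^33 mod 67 = 66, giving Legendre symbol -1.
Legendre symbol -1 ⇒ 67 is inert.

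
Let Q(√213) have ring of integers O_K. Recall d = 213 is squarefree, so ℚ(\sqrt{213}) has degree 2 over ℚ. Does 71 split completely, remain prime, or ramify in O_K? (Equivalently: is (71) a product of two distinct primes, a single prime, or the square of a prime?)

p ramifies

213 mod 4 = 1, hence disc K = 213 and O_K = ℤ[(1+√213)/2].
Ramification test: 71 | 213. The prime 71 ramifies in K.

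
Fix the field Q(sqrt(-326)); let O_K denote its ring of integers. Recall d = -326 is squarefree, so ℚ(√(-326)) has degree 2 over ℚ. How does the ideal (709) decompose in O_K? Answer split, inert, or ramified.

d = -326 ≡ 2 (mod 4), so O_K = ℤ[√-326] and disc(K) = 4d = -1304.
709 ∤ -1304, so 709 is unramified.
Compute (-326/709) via Euler: 383^((709-1)/2) mod 709 = 708, so (-326/709) = -1.
(-326/709) = -1, so 709 is inert.

inert — (709) stays prime in O_K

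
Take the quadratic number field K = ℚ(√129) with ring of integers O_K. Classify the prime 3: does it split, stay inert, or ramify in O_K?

ramified — (3) = 𝔭²

129 mod 4 = 1, hence disc K = 129 and O_K = ℤ[(1+√129)/2].
disc(K) = 129 = 3·43, so p = 3 is ramified.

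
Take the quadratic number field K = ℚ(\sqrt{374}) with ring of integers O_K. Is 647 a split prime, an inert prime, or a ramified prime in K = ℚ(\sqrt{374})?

p is inert

d = 374 ≡ 2 (mod 4), so O_K = ℤ[√374] and disc(K) = 4d = 1496.
disc(K) = 1496 is not divisible by 647; 647 is unramified.
Compute (374/647) via Euler: 374^((647-1)/2) mod 647 = 646, so (374/647) = -1.
Legendre symbol -1 ⇒ 647 is inert.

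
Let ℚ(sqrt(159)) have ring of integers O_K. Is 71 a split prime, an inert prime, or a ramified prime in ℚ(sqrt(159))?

71 remains inert

Since 159 ≢ 1 mod 4, the ring of integers is ℤ[√159] with discriminant 4·159 = 636.
71 ∤ 636, so 71 is unramified.
Compute (159/71) via Euler: 17^((71-1)/2) mod 71 = 70, so (159/71) = -1.
Legendre symbol -1 ⇒ 71 is inert.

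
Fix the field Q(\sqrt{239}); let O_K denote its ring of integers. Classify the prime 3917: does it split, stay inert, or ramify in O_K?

split — (3917) = 𝔭₁𝔭₂ with 𝔭₁ ≠ 𝔭₂

d = 239 ≡ 3 (mod 4), so O_K = ℤ[√239] and disc(K) = 4d = 956.
3917 ∤ 956, so 3917 is unramified.
Legendre symbol by Euler's criterion: (239/3917) ≡ 239^1958 ≡ 1 (mod 3917), i.e. (239/3917) = 1.
Legendre symbol 1 ⇒ 3917 is split.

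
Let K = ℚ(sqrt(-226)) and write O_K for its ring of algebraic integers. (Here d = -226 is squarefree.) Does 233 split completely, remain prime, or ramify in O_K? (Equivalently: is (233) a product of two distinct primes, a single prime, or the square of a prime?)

split — (233) = 𝔭₁𝔭₂ with 𝔭₁ ≠ 𝔭₂

Since -226 ≢ 1 mod 4, the ring of integers is ℤ[√-226] with discriminant 4·(-226) = -904.
Since gcd(233, -904) = 1 the prime 233 does not ramify.
Legendre symbol by Euler's criterion: (-226/233) ≡ (-226)^116 ≡ 1 (mod 233), i.e. (-226/233) = 1.
d is a quadratic residue mod p, hence 233 splits in O_K.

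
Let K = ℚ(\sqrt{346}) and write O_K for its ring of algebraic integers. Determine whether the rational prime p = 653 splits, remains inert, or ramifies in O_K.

653 splits in O_K

d = 346 ≡ 2 (mod 4), so O_K = ℤ[√346] and disc(K) = 4d = 1384.
653 ∤ 1384, so 653 is unramified.
Euler's criterion: 346^326 mod 653 = 1. Thus (346|653) = 1.
(346/653) = 1, so 653 splits.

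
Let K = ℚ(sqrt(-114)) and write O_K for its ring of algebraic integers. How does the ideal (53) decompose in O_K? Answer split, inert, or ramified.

inert — (53) stays prime in O_K

-114 mod 4 = 2, hence disc K = 4·(-114) = -456 and O_K = ℤ[√-114].
53 ∤ -456, so 53 is unramified.
Compute (-114/53) via Euler: 45^((53-1)/2) mod 53 = 52, so (-114/53) = -1.
d is a non-residue mod p, hence 53 remains inert in O_K.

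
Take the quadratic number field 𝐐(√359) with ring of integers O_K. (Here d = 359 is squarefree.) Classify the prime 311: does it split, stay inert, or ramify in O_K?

d = 359 ≡ 3 (mod 4), so O_K = ℤ[√359] and disc(K) = 4d = 1436.
Since gcd(311, 1436) = 1 the prime 311 does not ramify.
(359/311) = 48^155 mod 311 = 1, giving Legendre symbol 1.
d is a quadratic residue mod p, hence 311 splits in O_K.

p splits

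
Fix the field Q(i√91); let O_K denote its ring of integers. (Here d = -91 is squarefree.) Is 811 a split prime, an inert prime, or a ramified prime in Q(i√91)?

811 splits in O_K

d = -91 ≡ 1 (mod 4), so O_K = ℤ[(1+√-91)/2] and disc(K) = d = -91.
disc(K) = -91 is not divisible by 811; 811 is unramified.
(-91/811) = 720^405 mod 811 = 1, giving Legendre symbol 1.
Legendre symbol 1 ⇒ 811 is split.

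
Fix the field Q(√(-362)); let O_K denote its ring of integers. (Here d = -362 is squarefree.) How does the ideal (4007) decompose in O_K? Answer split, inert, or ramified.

d = -362 ≡ 2 (mod 4), so O_K = ℤ[√-362] and disc(K) = 4d = -1448.
4007 ∤ -1448, so 4007 is unramified.
Legendre symbol by Euler's criterion: (-362/4007) ≡ (-362)^2003 ≡ 4006 (mod 4007), i.e. (-362/4007) = -1.
(-362/4007) = -1, so 4007 is inert.

remains prime (inert)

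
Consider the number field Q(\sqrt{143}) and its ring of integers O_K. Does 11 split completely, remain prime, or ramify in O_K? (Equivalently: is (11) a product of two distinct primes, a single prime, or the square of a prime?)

d = 143 ≡ 3 (mod 4), so O_K = ℤ[√143] and disc(K) = 4d = 572.
11 divides disc(K) = 572, so 11 ramifies.

11 is ramified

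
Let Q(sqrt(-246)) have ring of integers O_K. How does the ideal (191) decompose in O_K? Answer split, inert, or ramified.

p splits

d = -246 ≡ 2 (mod 4), so O_K = ℤ[√-246] and disc(K) = 4d = -984.
191 ∤ -984, so 191 is unramified.
Legendre symbol by Euler's criterion: (-246/191) ≡ (-246)^95 ≡ 1 (mod 191), i.e. (-246/191) = 1.
Legendre symbol 1 ⇒ 191 is split.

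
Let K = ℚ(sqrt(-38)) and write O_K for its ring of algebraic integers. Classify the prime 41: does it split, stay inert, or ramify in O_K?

p is inert

d = -38 ≡ 2 (mod 4), so O_K = ℤ[√-38] and disc(K) = 4d = -152.
41 ∤ -152, so 41 is unramified.
(-38/41) = 3^20 mod 41 = 40, giving Legendre symbol -1.
Legendre symbol -1 ⇒ 41 is inert.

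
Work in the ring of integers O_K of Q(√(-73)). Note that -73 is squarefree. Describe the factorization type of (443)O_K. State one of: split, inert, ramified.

p splits

Since -73 ≢ 1 mod 4, the ring of integers is ℤ[√-73] with discriminant 4·(-73) = -292.
disc(K) = -292 is not divisible by 443; 443 is unramified.
Compute (-73/443) via Euler: 370^((443-1)/2) mod 443 = 1, so (-73/443) = 1.
(-73/443) = 1, so 443 splits.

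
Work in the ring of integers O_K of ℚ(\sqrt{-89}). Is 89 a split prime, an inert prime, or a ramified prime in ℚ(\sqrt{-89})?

89 is ramified

d = -89 ≡ 3 (mod 4), so O_K = ℤ[√-89] and disc(K) = 4d = -356.
disc(K) = -356 = 89·(-4), so p = 89 is ramified.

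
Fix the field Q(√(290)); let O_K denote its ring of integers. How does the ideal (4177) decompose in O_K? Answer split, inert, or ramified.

4177 remains inert

d = 290 ≡ 2 (mod 4), so O_K = ℤ[√290] and disc(K) = 4d = 1160.
Since gcd(4177, 1160) = 1 the prime 4177 does not ramify.
Euler's criterion: 290^2088 mod 4177 = 4176. Thus (290|4177) = -1.
d is a non-residue mod p, hence 4177 remains inert in O_K.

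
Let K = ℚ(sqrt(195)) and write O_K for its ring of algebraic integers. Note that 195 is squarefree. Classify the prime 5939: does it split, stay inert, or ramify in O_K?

195 mod 4 = 3, hence disc K = 4·195 = 780 and O_K = ℤ[√195].
disc(K) = 780 is not divisible by 5939; 5939 is unramified.
Euler's criterion: 195^2969 mod 5939 = 5938. Thus (195|5939) = -1.
d is a non-residue mod p, hence 5939 remains inert in O_K.

remains prime (inert)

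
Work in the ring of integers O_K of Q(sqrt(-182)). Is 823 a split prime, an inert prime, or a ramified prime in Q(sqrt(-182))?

d = -182 ≡ 2 (mod 4), so O_K = ℤ[√-182] and disc(K) = 4d = -728.
disc(K) = -728 is not divisible by 823; 823 is unramified.
(-182/823) = 641^411 mod 823 = 1, giving Legendre symbol 1.
d is a quadratic residue mod p, hence 823 splits in O_K.

split — (823) = 𝔭₁𝔭₂ with 𝔭₁ ≠ 𝔭₂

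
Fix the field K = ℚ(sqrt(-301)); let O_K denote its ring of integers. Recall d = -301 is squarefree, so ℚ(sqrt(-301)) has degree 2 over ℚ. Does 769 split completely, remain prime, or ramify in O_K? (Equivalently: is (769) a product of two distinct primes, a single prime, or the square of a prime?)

d = -301 ≡ 3 (mod 4), so O_K = ℤ[√-301] and disc(K) = 4d = -1204.
769 ∤ -1204, so 769 is unramified.
Euler's criterion: (-301)^384 mod 769 = 768. Thus (-301|769) = -1.
d is a non-residue mod p, hence 769 remains inert in O_K.

inert — (769) stays prime in O_K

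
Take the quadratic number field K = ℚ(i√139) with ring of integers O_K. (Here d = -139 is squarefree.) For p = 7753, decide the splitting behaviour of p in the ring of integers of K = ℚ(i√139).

-139 mod 4 = 1, hence disc K = -139 and O_K = ℤ[(1+√-139)/2].
disc(K) = -139 is not divisible by 7753; 7753 is unramified.
(-139/7753) = 7614^3876 mod 7753 = 7752, giving Legendre symbol -1.
Legendre symbol -1 ⇒ 7753 is inert.

inert — (7753) stays prime in O_K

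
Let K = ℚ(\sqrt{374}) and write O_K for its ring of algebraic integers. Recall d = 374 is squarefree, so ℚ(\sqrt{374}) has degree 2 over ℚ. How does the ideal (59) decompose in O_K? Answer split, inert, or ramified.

59 splits in O_K

d = 374 ≡ 2 (mod 4), so O_K = ℤ[√374] and disc(K) = 4d = 1496.
Since gcd(59, 1496) = 1 the prime 59 does not ramify.
Compute (374/59) via Euler: 20^((59-1)/2) mod 59 = 1, so (374/59) = 1.
Legendre symbol 1 ⇒ 59 is split.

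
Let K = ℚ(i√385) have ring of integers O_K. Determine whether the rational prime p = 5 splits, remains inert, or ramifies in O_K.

p ramifies

-385 mod 4 = 3, hence disc K = 4·(-385) = -1540 and O_K = ℤ[√-385].
disc(K) = -1540 = 5·(-308), so p = 5 is ramified.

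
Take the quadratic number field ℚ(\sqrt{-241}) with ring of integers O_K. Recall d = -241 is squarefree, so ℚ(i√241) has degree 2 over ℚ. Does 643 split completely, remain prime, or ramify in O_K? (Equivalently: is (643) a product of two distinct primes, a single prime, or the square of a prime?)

remains prime (inert)

Since -241 ≢ 1 mod 4, the ring of integers is ℤ[√-241] with discriminant 4·(-241) = -964.
Since gcd(643, -964) = 1 the prime 643 does not ramify.
Euler's criterion: (-241)^321 mod 643 = 642. Thus (-241|643) = -1.
d is a non-residue mod p, hence 643 remains inert in O_K.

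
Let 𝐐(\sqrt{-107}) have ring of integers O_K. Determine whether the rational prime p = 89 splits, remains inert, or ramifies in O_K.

d = -107 ≡ 1 (mod 4), so O_K = ℤ[(1+√-107)/2] and disc(K) = d = -107.
89 ∤ -107, so 89 is unramified.
Euler's criterion: (-107)^44 mod 89 = 1. Thus (-107|89) = 1.
(-107/89) = 1, so 89 splits.

split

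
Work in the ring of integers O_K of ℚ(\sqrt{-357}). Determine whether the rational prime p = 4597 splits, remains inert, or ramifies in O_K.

Since -357 ≢ 1 mod 4, the ring of integers is ℤ[√-357] with discriminant 4·(-357) = -1428.
disc(K) = -1428 is not divisible by 4597; 4597 is unramified.
Compute (-357/4597) via Euler: 4240^((4597-1)/2) mod 4597 = 1, so (-357/4597) = 1.
Legendre symbol 1 ⇒ 4597 is split.

4597 splits in O_K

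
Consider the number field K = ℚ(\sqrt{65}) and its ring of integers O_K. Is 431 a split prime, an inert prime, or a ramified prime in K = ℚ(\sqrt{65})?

431 remains inert

d = 65 ≡ 1 (mod 4), so O_K = ℤ[(1+√65)/2] and disc(K) = d = 65.
disc(K) = 65 is not divisible by 431; 431 is unramified.
Legendre symbol by Euler's criterion: (65/431) ≡ 65^215 ≡ 430 (mod 431), i.e. (65/431) = -1.
d is a non-residue mod p, hence 431 remains inert in O_K.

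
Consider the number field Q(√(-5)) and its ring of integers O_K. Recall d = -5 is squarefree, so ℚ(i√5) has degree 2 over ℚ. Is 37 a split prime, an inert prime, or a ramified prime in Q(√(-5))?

p is inert

d = -5 ≡ 3 (mod 4), so O_K = ℤ[√-5] and disc(K) = 4d = -20.
Since gcd(37, -20) = 1 the prime 37 does not ramify.
Compute (-5/37) via Euler: 32^((37-1)/2) mod 37 = 36, so (-5/37) = -1.
Legendre symbol -1 ⇒ 37 is inert.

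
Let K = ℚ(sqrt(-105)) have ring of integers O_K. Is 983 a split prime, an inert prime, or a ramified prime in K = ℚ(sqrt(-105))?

Since -105 ≢ 1 mod 4, the ring of integers is ℤ[√-105] with discriminant 4·(-105) = -420.
Since gcd(983, -420) = 1 the prime 983 does not ramify.
Compute (-105/983) via Euler: 878^((983-1)/2) mod 983 = 1, so (-105/983) = 1.
Legendre symbol 1 ⇒ 983 is split.

983 splits in O_K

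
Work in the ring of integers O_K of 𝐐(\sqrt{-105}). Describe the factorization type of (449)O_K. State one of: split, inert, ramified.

d = -105 ≡ 3 (mod 4), so O_K = ℤ[√-105] and disc(K) = 4d = -420.
449 ∤ -420, so 449 is unramified.
Legendre symbol by Euler's criterion: (-105/449) ≡ (-105)^224 ≡ 448 (mod 449), i.e. (-105/449) = -1.
(-105/449) = -1, so 449 is inert.

449 remains inert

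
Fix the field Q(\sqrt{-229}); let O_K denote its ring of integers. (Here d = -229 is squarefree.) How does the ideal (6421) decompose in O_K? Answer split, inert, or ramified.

-229 mod 4 = 3, hence disc K = 4·(-229) = -916 and O_K = ℤ[√-229].
Since gcd(6421, -916) = 1 the prime 6421 does not ramify.
Compute (-229/6421) via Euler: 6192^((6421-1)/2) mod 6421 = 1, so (-229/6421) = 1.
d is a quadratic residue mod p, hence 6421 splits in O_K.

6421 splits in O_K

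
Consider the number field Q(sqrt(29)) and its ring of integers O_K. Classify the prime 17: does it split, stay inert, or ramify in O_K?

p is inert

29 mod 4 = 1, hence disc K = 29 and O_K = ℤ[(1+√29)/2].
17 ∤ 29, so 17 is unramified.
Legendre symbol by Euler's criterion: (29/17) ≡ 29^8 ≡ 16 (mod 17), i.e. (29/17) = -1.
(29/17) = -1, so 17 is inert.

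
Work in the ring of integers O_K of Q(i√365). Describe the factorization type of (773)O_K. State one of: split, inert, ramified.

-365 mod 4 = 3, hence disc K = 4·(-365) = -1460 and O_K = ℤ[√-365].
773 ∤ -1460, so 773 is unramified.
Legendre symbol by Euler's criterion: (-365/773) ≡ (-365)^386 ≡ 1 (mod 773), i.e. (-365/773) = 1.
Legendre symbol 1 ⇒ 773 is split.

p splits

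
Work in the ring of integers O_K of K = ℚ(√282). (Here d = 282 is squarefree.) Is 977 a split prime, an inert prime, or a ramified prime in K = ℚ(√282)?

282 mod 4 = 2, hence disc K = 4·282 = 1128 and O_K = ℤ[√282].
977 ∤ 1128, so 977 is unramified.
(282/977) = 282^488 mod 977 = 976, giving Legendre symbol -1.
d is a non-residue mod p, hence 977 remains inert in O_K.

p is inert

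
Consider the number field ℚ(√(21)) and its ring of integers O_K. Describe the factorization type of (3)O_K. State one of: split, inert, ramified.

3 is ramified

Since 21 ≡ 1 mod 4, the ring of integers is ℤ[(1+√21)/2] with discriminant 21.
3 divides disc(K) = 21, so 3 ramifies.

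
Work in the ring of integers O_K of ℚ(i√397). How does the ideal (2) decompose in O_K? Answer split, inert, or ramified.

ramified

-397 mod 4 = 3, hence disc K = 4·(-397) = -1588 and O_K = ℤ[√-397].
disc(K) = -1588 = 2·(-794), so p = 2 is ramified.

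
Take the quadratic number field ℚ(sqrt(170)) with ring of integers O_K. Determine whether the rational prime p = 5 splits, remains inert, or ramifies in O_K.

d = 170 ≡ 2 (mod 4), so O_K = ℤ[√170] and disc(K) = 4d = 680.
Ramification test: 5 | 680. The prime 5 ramifies in K.

ramifies in O_K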